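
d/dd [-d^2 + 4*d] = 4 - 2*d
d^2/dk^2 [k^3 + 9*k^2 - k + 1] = 6*k + 18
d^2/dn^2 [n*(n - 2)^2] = 6*n - 8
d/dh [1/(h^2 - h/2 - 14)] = 2*(1 - 4*h)/(-2*h^2 + h + 28)^2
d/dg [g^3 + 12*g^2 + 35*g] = 3*g^2 + 24*g + 35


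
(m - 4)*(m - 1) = m^2 - 5*m + 4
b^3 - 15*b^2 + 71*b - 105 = (b - 7)*(b - 5)*(b - 3)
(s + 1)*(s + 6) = s^2 + 7*s + 6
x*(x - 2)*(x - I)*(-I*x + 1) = -I*x^4 + 2*I*x^3 - I*x^2 + 2*I*x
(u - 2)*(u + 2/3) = u^2 - 4*u/3 - 4/3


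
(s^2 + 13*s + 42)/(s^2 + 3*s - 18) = (s + 7)/(s - 3)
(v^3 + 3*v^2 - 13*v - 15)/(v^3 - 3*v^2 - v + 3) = (v + 5)/(v - 1)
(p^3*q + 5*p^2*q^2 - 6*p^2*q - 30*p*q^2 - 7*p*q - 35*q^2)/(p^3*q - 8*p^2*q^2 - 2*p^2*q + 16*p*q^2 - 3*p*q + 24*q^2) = (p^2 + 5*p*q - 7*p - 35*q)/(p^2 - 8*p*q - 3*p + 24*q)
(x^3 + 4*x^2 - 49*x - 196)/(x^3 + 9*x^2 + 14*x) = (x^2 - 3*x - 28)/(x*(x + 2))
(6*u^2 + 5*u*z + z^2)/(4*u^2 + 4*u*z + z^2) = (3*u + z)/(2*u + z)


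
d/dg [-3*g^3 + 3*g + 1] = 3 - 9*g^2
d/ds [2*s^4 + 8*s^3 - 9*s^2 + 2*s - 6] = 8*s^3 + 24*s^2 - 18*s + 2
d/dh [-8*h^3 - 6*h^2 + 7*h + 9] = -24*h^2 - 12*h + 7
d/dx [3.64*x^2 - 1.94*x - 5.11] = 7.28*x - 1.94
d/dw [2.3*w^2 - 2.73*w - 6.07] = 4.6*w - 2.73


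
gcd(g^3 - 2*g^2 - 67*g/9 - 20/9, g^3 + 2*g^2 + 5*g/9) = g^2 + 2*g + 5/9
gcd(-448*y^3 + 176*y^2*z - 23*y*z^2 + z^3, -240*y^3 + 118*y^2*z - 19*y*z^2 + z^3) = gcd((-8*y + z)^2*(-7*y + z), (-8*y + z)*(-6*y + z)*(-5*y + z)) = 8*y - z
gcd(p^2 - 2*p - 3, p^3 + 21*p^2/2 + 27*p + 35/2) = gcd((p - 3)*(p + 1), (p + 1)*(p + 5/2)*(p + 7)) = p + 1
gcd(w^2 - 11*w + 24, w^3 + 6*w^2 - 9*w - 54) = w - 3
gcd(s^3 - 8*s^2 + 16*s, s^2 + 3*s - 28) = s - 4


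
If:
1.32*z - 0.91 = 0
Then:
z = 0.69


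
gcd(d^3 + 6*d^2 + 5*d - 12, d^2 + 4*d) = d + 4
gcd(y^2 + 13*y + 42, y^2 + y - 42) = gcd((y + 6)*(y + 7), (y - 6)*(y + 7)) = y + 7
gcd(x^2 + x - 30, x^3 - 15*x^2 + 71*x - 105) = x - 5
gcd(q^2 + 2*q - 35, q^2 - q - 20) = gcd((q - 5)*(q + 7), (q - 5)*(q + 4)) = q - 5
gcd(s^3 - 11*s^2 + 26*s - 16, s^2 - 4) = s - 2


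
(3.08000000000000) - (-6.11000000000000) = 9.19000000000000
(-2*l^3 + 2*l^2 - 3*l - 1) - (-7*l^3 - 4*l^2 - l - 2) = 5*l^3 + 6*l^2 - 2*l + 1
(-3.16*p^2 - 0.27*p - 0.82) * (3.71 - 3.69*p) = 11.6604*p^3 - 10.7273*p^2 + 2.0241*p - 3.0422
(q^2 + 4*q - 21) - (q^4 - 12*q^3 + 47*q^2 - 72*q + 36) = -q^4 + 12*q^3 - 46*q^2 + 76*q - 57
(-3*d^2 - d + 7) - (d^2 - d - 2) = 9 - 4*d^2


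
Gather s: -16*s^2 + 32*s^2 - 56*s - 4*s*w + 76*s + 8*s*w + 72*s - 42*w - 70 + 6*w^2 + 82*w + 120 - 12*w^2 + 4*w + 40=16*s^2 + s*(4*w + 92) - 6*w^2 + 44*w + 90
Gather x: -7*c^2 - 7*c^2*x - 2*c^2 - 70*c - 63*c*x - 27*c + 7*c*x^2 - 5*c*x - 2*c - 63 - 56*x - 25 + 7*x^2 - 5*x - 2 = -9*c^2 - 99*c + x^2*(7*c + 7) + x*(-7*c^2 - 68*c - 61) - 90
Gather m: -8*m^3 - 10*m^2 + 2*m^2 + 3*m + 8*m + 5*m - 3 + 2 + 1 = -8*m^3 - 8*m^2 + 16*m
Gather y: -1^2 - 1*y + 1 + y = 0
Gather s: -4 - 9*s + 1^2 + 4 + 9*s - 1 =0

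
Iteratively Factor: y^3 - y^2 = (y - 1)*(y^2) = y*(y - 1)*(y)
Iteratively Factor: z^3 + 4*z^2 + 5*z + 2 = (z + 1)*(z^2 + 3*z + 2) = (z + 1)^2*(z + 2)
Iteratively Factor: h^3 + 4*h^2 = (h)*(h^2 + 4*h) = h*(h + 4)*(h)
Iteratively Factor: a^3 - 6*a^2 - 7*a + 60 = (a + 3)*(a^2 - 9*a + 20) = (a - 5)*(a + 3)*(a - 4)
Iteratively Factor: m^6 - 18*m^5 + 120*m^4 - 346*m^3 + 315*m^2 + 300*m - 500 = (m - 5)*(m^5 - 13*m^4 + 55*m^3 - 71*m^2 - 40*m + 100) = (m - 5)*(m - 2)*(m^4 - 11*m^3 + 33*m^2 - 5*m - 50) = (m - 5)^2*(m - 2)*(m^3 - 6*m^2 + 3*m + 10) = (m - 5)^2*(m - 2)^2*(m^2 - 4*m - 5) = (m - 5)^3*(m - 2)^2*(m + 1)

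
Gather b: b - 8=b - 8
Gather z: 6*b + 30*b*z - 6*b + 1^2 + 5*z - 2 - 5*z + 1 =30*b*z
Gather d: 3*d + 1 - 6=3*d - 5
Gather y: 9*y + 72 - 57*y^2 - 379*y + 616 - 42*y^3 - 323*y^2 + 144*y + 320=-42*y^3 - 380*y^2 - 226*y + 1008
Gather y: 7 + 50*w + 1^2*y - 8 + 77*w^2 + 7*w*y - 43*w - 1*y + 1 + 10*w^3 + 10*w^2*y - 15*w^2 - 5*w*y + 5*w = 10*w^3 + 62*w^2 + 12*w + y*(10*w^2 + 2*w)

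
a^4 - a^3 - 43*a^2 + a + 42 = (a - 7)*(a - 1)*(a + 1)*(a + 6)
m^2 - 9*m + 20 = (m - 5)*(m - 4)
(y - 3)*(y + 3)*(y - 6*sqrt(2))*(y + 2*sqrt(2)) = y^4 - 4*sqrt(2)*y^3 - 33*y^2 + 36*sqrt(2)*y + 216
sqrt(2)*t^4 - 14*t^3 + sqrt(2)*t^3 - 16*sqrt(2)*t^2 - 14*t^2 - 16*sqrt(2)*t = t*(t - 8*sqrt(2))*(t + sqrt(2))*(sqrt(2)*t + sqrt(2))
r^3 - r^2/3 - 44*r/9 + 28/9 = (r - 2)*(r - 2/3)*(r + 7/3)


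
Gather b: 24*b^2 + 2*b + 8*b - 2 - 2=24*b^2 + 10*b - 4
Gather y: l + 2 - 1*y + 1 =l - y + 3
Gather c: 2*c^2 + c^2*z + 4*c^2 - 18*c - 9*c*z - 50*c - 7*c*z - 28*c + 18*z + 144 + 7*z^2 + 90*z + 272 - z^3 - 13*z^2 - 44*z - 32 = c^2*(z + 6) + c*(-16*z - 96) - z^3 - 6*z^2 + 64*z + 384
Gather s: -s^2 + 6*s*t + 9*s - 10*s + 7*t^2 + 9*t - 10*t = -s^2 + s*(6*t - 1) + 7*t^2 - t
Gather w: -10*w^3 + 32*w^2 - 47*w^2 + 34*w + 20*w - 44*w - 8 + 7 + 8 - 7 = -10*w^3 - 15*w^2 + 10*w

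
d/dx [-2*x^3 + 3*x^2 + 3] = 6*x*(1 - x)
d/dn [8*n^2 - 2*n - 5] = 16*n - 2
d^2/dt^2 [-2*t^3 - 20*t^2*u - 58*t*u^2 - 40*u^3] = -12*t - 40*u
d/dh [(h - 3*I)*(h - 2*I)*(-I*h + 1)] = -3*I*h^2 - 8*h + I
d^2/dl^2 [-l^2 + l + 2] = -2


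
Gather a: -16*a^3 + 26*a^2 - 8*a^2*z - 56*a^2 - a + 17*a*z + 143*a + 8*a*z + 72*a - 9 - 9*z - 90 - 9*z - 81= -16*a^3 + a^2*(-8*z - 30) + a*(25*z + 214) - 18*z - 180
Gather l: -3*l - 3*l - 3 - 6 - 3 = -6*l - 12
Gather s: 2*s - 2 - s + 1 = s - 1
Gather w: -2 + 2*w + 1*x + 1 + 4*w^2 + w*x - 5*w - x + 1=4*w^2 + w*(x - 3)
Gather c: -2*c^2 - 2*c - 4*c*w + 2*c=-2*c^2 - 4*c*w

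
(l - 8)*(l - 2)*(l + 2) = l^3 - 8*l^2 - 4*l + 32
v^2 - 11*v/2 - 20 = (v - 8)*(v + 5/2)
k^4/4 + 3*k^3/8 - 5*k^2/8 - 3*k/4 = k*(k/2 + 1/2)*(k/2 + 1)*(k - 3/2)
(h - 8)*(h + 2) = h^2 - 6*h - 16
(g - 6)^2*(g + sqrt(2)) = g^3 - 12*g^2 + sqrt(2)*g^2 - 12*sqrt(2)*g + 36*g + 36*sqrt(2)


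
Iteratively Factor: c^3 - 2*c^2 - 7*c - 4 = (c - 4)*(c^2 + 2*c + 1) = (c - 4)*(c + 1)*(c + 1)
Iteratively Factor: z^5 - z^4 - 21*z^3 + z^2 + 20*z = (z - 1)*(z^4 - 21*z^2 - 20*z) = z*(z - 1)*(z^3 - 21*z - 20) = z*(z - 1)*(z + 4)*(z^2 - 4*z - 5) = z*(z - 1)*(z + 1)*(z + 4)*(z - 5)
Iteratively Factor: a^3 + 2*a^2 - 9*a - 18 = (a - 3)*(a^2 + 5*a + 6) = (a - 3)*(a + 2)*(a + 3)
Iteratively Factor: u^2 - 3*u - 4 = (u + 1)*(u - 4)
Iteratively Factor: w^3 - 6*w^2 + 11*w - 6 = (w - 3)*(w^2 - 3*w + 2) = (w - 3)*(w - 2)*(w - 1)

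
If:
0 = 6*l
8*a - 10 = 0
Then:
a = 5/4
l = 0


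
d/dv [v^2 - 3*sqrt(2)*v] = 2*v - 3*sqrt(2)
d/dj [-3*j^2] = -6*j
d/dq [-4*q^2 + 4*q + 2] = 4 - 8*q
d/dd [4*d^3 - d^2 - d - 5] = 12*d^2 - 2*d - 1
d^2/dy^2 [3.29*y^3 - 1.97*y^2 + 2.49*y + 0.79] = 19.74*y - 3.94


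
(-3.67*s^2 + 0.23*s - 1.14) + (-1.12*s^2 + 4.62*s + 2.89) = -4.79*s^2 + 4.85*s + 1.75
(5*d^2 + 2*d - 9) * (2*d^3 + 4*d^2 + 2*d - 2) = 10*d^5 + 24*d^4 - 42*d^2 - 22*d + 18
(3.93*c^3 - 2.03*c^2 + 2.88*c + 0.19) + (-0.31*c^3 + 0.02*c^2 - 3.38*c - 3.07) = 3.62*c^3 - 2.01*c^2 - 0.5*c - 2.88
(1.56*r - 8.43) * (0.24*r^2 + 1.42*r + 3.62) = 0.3744*r^3 + 0.192*r^2 - 6.3234*r - 30.5166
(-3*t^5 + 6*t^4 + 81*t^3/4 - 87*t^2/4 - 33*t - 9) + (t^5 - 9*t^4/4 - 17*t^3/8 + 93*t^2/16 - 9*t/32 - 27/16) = -2*t^5 + 15*t^4/4 + 145*t^3/8 - 255*t^2/16 - 1065*t/32 - 171/16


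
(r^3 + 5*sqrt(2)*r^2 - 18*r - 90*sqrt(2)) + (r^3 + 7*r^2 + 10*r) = 2*r^3 + 7*r^2 + 5*sqrt(2)*r^2 - 8*r - 90*sqrt(2)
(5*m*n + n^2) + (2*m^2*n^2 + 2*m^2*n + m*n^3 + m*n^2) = 2*m^2*n^2 + 2*m^2*n + m*n^3 + m*n^2 + 5*m*n + n^2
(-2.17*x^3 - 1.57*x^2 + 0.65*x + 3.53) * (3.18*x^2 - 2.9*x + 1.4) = -6.9006*x^5 + 1.3004*x^4 + 3.582*x^3 + 7.1424*x^2 - 9.327*x + 4.942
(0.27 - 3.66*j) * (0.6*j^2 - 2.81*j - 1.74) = -2.196*j^3 + 10.4466*j^2 + 5.6097*j - 0.4698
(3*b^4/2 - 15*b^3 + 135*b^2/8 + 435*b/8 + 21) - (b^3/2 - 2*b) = 3*b^4/2 - 31*b^3/2 + 135*b^2/8 + 451*b/8 + 21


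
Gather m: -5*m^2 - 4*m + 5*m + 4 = -5*m^2 + m + 4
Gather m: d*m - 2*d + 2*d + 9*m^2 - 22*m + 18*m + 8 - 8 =9*m^2 + m*(d - 4)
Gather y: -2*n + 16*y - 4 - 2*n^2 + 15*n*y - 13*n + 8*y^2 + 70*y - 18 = -2*n^2 - 15*n + 8*y^2 + y*(15*n + 86) - 22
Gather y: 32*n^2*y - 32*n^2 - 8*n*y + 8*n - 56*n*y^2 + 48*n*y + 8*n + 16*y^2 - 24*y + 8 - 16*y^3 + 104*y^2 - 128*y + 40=-32*n^2 + 16*n - 16*y^3 + y^2*(120 - 56*n) + y*(32*n^2 + 40*n - 152) + 48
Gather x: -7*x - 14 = -7*x - 14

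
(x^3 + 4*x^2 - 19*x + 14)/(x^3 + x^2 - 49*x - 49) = (x^2 - 3*x + 2)/(x^2 - 6*x - 7)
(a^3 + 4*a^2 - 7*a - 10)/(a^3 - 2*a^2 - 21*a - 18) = (a^2 + 3*a - 10)/(a^2 - 3*a - 18)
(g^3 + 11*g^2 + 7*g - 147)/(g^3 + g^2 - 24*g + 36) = (g^2 + 14*g + 49)/(g^2 + 4*g - 12)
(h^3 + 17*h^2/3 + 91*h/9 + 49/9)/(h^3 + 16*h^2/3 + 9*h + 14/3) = (h + 7/3)/(h + 2)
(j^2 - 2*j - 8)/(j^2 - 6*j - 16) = (j - 4)/(j - 8)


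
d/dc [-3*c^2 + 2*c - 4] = 2 - 6*c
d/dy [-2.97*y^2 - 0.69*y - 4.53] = -5.94*y - 0.69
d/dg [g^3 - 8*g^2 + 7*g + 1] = 3*g^2 - 16*g + 7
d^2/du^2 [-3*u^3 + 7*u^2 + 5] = 14 - 18*u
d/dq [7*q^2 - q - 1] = 14*q - 1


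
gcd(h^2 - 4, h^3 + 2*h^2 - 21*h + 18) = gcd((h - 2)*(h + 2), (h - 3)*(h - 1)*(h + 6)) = 1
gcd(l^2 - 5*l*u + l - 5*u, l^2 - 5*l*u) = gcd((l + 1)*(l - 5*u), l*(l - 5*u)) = -l + 5*u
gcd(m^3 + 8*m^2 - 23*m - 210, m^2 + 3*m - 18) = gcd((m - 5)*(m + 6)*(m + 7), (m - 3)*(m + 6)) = m + 6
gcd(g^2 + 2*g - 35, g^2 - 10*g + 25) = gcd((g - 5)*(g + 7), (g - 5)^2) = g - 5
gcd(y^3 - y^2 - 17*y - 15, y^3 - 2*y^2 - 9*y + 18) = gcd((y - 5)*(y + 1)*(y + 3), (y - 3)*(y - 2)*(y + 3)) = y + 3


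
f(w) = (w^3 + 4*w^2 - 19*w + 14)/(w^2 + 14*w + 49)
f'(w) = (-2*w - 14)*(w^3 + 4*w^2 - 19*w + 14)/(w^2 + 14*w + 49)^2 + (3*w^2 + 8*w - 19)/(w^2 + 14*w + 49)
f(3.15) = 0.24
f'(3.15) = 0.30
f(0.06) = 0.26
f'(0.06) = -0.44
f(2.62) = 0.10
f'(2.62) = 0.22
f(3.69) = 0.43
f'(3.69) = 0.37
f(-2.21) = 2.82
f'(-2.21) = -2.14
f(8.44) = 3.10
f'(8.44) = 0.70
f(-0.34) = 0.47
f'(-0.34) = -0.62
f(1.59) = -0.03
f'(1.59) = 0.02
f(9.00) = 3.50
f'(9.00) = 0.72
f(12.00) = 5.79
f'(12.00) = 0.80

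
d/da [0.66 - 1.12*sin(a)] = -1.12*cos(a)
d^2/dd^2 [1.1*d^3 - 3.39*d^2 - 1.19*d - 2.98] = 6.6*d - 6.78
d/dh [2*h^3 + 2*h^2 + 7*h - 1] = 6*h^2 + 4*h + 7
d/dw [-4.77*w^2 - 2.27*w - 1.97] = -9.54*w - 2.27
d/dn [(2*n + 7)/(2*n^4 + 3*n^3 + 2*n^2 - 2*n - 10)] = (4*n^4 + 6*n^3 + 4*n^2 - 4*n - (2*n + 7)*(8*n^3 + 9*n^2 + 4*n - 2) - 20)/(2*n^4 + 3*n^3 + 2*n^2 - 2*n - 10)^2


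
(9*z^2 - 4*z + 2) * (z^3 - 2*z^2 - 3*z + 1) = 9*z^5 - 22*z^4 - 17*z^3 + 17*z^2 - 10*z + 2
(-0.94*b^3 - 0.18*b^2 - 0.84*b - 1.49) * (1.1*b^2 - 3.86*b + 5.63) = -1.034*b^5 + 3.4304*b^4 - 5.5214*b^3 + 0.59*b^2 + 1.0222*b - 8.3887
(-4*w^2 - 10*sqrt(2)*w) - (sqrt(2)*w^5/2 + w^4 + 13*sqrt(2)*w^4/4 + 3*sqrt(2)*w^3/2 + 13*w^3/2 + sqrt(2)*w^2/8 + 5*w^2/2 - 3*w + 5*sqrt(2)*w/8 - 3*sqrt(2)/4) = -sqrt(2)*w^5/2 - 13*sqrt(2)*w^4/4 - w^4 - 13*w^3/2 - 3*sqrt(2)*w^3/2 - 13*w^2/2 - sqrt(2)*w^2/8 - 85*sqrt(2)*w/8 + 3*w + 3*sqrt(2)/4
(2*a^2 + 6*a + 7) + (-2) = 2*a^2 + 6*a + 5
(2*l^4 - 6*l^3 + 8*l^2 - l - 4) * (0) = 0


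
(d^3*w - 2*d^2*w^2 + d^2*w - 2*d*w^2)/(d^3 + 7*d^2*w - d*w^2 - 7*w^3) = d*w*(d^2 - 2*d*w + d - 2*w)/(d^3 + 7*d^2*w - d*w^2 - 7*w^3)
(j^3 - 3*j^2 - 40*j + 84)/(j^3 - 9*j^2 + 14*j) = (j + 6)/j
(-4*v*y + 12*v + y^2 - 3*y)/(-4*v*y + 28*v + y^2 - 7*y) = (y - 3)/(y - 7)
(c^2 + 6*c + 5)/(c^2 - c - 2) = (c + 5)/(c - 2)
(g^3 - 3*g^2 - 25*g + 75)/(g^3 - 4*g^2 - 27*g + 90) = (g - 5)/(g - 6)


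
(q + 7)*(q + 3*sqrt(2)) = q^2 + 3*sqrt(2)*q + 7*q + 21*sqrt(2)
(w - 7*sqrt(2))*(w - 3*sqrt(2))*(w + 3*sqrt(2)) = w^3 - 7*sqrt(2)*w^2 - 18*w + 126*sqrt(2)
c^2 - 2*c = c*(c - 2)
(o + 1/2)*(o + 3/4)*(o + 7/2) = o^3 + 19*o^2/4 + 19*o/4 + 21/16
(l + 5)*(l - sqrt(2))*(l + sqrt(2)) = l^3 + 5*l^2 - 2*l - 10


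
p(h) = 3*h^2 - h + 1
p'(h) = 6*h - 1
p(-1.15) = 6.12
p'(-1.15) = -7.90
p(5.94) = 100.91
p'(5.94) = 34.64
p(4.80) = 65.32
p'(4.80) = 27.80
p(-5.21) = 87.64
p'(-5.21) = -32.26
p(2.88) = 23.00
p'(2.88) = 16.28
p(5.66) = 91.45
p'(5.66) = 32.96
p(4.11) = 47.57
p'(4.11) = 23.66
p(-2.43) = 21.14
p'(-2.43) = -15.58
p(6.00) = 103.00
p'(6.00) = 35.00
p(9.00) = 235.00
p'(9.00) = 53.00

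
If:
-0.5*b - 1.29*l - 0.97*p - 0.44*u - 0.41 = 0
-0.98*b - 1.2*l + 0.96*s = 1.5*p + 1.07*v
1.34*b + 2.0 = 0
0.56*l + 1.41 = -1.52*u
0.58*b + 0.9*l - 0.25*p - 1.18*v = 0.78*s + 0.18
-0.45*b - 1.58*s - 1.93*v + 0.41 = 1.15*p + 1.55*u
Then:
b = -1.49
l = 28.64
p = -32.53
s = 8.34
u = -11.48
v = 22.34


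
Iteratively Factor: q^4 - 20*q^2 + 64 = (q + 2)*(q^3 - 2*q^2 - 16*q + 32) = (q - 4)*(q + 2)*(q^2 + 2*q - 8) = (q - 4)*(q - 2)*(q + 2)*(q + 4)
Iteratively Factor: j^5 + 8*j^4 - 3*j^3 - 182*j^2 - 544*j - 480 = (j + 3)*(j^4 + 5*j^3 - 18*j^2 - 128*j - 160) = (j + 3)*(j + 4)*(j^3 + j^2 - 22*j - 40) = (j + 3)*(j + 4)^2*(j^2 - 3*j - 10) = (j + 2)*(j + 3)*(j + 4)^2*(j - 5)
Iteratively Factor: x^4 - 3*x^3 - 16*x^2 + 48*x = (x)*(x^3 - 3*x^2 - 16*x + 48) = x*(x - 3)*(x^2 - 16) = x*(x - 3)*(x + 4)*(x - 4)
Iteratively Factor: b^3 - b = (b + 1)*(b^2 - b) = (b - 1)*(b + 1)*(b)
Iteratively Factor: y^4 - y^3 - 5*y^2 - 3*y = (y + 1)*(y^3 - 2*y^2 - 3*y) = (y - 3)*(y + 1)*(y^2 + y) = y*(y - 3)*(y + 1)*(y + 1)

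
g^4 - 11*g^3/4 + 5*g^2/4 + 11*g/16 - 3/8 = (g - 2)*(g - 3/4)*(g - 1/2)*(g + 1/2)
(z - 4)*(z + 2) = z^2 - 2*z - 8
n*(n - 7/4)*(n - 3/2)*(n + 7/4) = n^4 - 3*n^3/2 - 49*n^2/16 + 147*n/32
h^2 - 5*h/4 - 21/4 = (h - 3)*(h + 7/4)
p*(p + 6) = p^2 + 6*p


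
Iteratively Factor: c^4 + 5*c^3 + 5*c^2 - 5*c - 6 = (c - 1)*(c^3 + 6*c^2 + 11*c + 6) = (c - 1)*(c + 1)*(c^2 + 5*c + 6) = (c - 1)*(c + 1)*(c + 2)*(c + 3)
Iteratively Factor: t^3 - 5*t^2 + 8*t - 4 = (t - 2)*(t^2 - 3*t + 2) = (t - 2)*(t - 1)*(t - 2)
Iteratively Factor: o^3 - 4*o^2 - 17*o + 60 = (o - 3)*(o^2 - o - 20) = (o - 5)*(o - 3)*(o + 4)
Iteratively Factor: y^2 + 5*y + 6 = (y + 2)*(y + 3)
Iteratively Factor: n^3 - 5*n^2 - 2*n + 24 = (n - 4)*(n^2 - n - 6) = (n - 4)*(n + 2)*(n - 3)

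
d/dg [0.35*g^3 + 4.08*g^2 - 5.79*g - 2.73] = 1.05*g^2 + 8.16*g - 5.79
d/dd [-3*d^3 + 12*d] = 12 - 9*d^2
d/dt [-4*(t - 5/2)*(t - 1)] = 14 - 8*t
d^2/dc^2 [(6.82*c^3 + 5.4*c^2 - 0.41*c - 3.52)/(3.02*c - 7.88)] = (124.402256*c^3 - 973.797792*c^2 + 2540.902848*c + 586.897872)/(27.543608*c^3 - 215.606256*c^2 + 562.575264*c - 489.303872)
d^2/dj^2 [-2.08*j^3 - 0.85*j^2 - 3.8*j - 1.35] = -12.48*j - 1.7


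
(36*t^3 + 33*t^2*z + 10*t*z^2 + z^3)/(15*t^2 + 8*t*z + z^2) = (12*t^2 + 7*t*z + z^2)/(5*t + z)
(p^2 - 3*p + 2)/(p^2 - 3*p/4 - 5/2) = 4*(p - 1)/(4*p + 5)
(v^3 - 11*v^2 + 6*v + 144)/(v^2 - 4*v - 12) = (v^2 - 5*v - 24)/(v + 2)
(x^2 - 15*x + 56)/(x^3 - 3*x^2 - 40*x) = (x - 7)/(x*(x + 5))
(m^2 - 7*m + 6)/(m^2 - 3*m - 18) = (m - 1)/(m + 3)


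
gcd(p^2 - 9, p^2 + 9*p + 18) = p + 3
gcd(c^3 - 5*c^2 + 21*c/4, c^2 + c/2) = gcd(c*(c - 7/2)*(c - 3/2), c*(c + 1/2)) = c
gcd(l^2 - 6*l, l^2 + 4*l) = l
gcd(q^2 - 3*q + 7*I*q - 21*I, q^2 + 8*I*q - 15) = 1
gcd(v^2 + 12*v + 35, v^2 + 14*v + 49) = v + 7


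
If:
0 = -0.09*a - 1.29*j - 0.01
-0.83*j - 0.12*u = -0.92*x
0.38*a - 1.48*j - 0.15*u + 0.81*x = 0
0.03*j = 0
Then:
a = -0.11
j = 0.00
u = -0.95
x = -0.12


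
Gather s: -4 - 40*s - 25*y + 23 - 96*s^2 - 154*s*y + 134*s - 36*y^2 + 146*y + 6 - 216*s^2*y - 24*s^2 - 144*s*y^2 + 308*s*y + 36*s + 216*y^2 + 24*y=s^2*(-216*y - 120) + s*(-144*y^2 + 154*y + 130) + 180*y^2 + 145*y + 25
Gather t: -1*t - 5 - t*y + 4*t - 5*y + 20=t*(3 - y) - 5*y + 15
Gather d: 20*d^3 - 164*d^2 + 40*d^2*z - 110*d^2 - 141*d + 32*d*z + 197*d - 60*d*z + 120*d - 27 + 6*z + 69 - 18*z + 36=20*d^3 + d^2*(40*z - 274) + d*(176 - 28*z) - 12*z + 78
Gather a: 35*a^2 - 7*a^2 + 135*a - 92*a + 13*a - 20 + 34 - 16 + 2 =28*a^2 + 56*a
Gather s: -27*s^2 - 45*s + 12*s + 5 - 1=-27*s^2 - 33*s + 4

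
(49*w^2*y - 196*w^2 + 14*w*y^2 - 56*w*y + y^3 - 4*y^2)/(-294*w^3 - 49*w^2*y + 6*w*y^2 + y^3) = (7*w*y - 28*w + y^2 - 4*y)/(-42*w^2 - w*y + y^2)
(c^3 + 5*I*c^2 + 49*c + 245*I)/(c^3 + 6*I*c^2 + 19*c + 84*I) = (c^2 - 2*I*c + 35)/(c^2 - I*c + 12)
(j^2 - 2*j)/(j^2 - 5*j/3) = 3*(j - 2)/(3*j - 5)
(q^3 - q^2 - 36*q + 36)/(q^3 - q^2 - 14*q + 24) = (q^3 - q^2 - 36*q + 36)/(q^3 - q^2 - 14*q + 24)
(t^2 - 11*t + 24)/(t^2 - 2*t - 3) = (t - 8)/(t + 1)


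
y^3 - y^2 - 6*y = y*(y - 3)*(y + 2)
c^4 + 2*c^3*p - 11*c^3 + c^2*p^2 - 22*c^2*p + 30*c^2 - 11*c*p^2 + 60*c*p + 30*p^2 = (c - 6)*(c - 5)*(c + p)^2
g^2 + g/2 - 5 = (g - 2)*(g + 5/2)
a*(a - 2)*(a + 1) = a^3 - a^2 - 2*a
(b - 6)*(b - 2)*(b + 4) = b^3 - 4*b^2 - 20*b + 48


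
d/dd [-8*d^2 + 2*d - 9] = 2 - 16*d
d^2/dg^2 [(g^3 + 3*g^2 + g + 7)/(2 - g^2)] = 2*(-3*g^3 - 39*g^2 - 18*g - 26)/(g^6 - 6*g^4 + 12*g^2 - 8)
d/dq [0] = 0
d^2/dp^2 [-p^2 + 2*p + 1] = -2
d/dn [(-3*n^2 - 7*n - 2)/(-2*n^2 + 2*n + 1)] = (-20*n^2 - 14*n - 3)/(4*n^4 - 8*n^3 + 4*n + 1)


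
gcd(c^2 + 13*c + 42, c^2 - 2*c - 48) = c + 6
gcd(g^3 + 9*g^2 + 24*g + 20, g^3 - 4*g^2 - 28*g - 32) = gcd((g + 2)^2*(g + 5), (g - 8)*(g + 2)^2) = g^2 + 4*g + 4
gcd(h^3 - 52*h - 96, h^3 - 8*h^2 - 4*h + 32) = h^2 - 6*h - 16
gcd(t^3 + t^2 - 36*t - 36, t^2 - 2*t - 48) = t + 6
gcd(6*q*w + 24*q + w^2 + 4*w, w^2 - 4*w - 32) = w + 4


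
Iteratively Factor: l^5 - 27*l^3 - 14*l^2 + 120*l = (l + 4)*(l^4 - 4*l^3 - 11*l^2 + 30*l) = (l - 5)*(l + 4)*(l^3 + l^2 - 6*l) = l*(l - 5)*(l + 4)*(l^2 + l - 6) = l*(l - 5)*(l + 3)*(l + 4)*(l - 2)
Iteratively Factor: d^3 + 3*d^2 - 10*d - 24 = (d + 2)*(d^2 + d - 12) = (d - 3)*(d + 2)*(d + 4)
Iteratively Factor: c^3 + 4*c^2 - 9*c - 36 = (c - 3)*(c^2 + 7*c + 12) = (c - 3)*(c + 3)*(c + 4)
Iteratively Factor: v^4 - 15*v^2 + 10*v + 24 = (v - 2)*(v^3 + 2*v^2 - 11*v - 12) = (v - 2)*(v + 1)*(v^2 + v - 12) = (v - 3)*(v - 2)*(v + 1)*(v + 4)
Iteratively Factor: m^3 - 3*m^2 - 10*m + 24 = (m - 4)*(m^2 + m - 6) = (m - 4)*(m - 2)*(m + 3)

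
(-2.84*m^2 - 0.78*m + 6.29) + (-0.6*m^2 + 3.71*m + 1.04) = -3.44*m^2 + 2.93*m + 7.33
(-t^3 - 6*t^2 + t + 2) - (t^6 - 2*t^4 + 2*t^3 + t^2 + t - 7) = -t^6 + 2*t^4 - 3*t^3 - 7*t^2 + 9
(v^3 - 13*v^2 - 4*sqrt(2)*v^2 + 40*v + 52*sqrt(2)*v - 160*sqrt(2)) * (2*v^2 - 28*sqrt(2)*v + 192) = 2*v^5 - 36*sqrt(2)*v^4 - 26*v^4 + 496*v^3 + 468*sqrt(2)*v^3 - 5408*v^2 - 2208*sqrt(2)*v^2 + 9984*sqrt(2)*v + 16640*v - 30720*sqrt(2)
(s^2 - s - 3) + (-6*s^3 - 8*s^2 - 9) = -6*s^3 - 7*s^2 - s - 12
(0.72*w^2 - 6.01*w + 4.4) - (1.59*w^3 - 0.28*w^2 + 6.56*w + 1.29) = -1.59*w^3 + 1.0*w^2 - 12.57*w + 3.11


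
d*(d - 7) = d^2 - 7*d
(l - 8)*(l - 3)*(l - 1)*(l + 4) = l^4 - 8*l^3 - 13*l^2 + 116*l - 96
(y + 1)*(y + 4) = y^2 + 5*y + 4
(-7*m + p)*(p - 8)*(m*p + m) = -7*m^2*p^2 + 49*m^2*p + 56*m^2 + m*p^3 - 7*m*p^2 - 8*m*p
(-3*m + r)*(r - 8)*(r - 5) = -3*m*r^2 + 39*m*r - 120*m + r^3 - 13*r^2 + 40*r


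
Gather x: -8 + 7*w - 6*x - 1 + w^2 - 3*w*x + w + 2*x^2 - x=w^2 + 8*w + 2*x^2 + x*(-3*w - 7) - 9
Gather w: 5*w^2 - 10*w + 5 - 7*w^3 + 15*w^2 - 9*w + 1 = -7*w^3 + 20*w^2 - 19*w + 6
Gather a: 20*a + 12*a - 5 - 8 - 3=32*a - 16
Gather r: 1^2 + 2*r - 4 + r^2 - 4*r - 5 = r^2 - 2*r - 8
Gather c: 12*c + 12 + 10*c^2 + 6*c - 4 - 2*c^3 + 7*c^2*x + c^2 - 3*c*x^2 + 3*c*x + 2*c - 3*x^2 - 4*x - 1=-2*c^3 + c^2*(7*x + 11) + c*(-3*x^2 + 3*x + 20) - 3*x^2 - 4*x + 7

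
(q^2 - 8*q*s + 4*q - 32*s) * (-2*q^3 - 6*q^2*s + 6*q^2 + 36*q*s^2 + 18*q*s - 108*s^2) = -2*q^5 + 10*q^4*s - 2*q^4 + 84*q^3*s^2 + 10*q^3*s + 24*q^3 - 288*q^2*s^3 + 84*q^2*s^2 - 120*q^2*s - 288*q*s^3 - 1008*q*s^2 + 3456*s^3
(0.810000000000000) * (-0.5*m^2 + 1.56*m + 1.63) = -0.405*m^2 + 1.2636*m + 1.3203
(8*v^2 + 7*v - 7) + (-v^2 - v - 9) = 7*v^2 + 6*v - 16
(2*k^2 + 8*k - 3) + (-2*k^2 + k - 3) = 9*k - 6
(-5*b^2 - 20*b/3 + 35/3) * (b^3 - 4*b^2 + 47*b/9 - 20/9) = -5*b^5 + 40*b^4/3 + 110*b^3/9 - 1900*b^2/27 + 2045*b/27 - 700/27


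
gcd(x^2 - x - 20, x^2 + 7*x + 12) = x + 4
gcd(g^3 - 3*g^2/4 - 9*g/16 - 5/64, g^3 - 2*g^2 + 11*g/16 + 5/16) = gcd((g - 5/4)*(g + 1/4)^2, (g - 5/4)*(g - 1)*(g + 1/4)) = g^2 - g - 5/16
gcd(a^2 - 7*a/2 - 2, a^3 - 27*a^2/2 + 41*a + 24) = a + 1/2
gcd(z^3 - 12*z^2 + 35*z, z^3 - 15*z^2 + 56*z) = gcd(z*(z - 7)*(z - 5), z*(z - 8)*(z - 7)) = z^2 - 7*z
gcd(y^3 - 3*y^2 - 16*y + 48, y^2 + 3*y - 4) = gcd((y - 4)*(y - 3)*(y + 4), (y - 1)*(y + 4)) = y + 4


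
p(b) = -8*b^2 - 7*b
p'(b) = -16*b - 7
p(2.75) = -79.75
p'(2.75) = -51.00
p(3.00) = -93.00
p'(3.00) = -55.00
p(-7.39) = -385.17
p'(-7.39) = 111.24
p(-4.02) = -101.14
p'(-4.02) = 57.32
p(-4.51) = -131.15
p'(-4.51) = 65.16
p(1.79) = -38.16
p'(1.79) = -35.64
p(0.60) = -7.08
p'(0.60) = -16.60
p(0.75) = -9.75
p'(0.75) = -19.00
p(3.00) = -93.00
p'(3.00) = -55.00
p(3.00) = -93.00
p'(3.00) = -55.00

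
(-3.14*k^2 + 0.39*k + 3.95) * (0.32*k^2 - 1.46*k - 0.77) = -1.0048*k^4 + 4.7092*k^3 + 3.1124*k^2 - 6.0673*k - 3.0415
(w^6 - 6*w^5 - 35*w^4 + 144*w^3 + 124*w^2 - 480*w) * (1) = w^6 - 6*w^5 - 35*w^4 + 144*w^3 + 124*w^2 - 480*w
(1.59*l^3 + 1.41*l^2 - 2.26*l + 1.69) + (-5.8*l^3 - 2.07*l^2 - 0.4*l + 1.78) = -4.21*l^3 - 0.66*l^2 - 2.66*l + 3.47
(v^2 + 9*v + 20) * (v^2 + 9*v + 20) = v^4 + 18*v^3 + 121*v^2 + 360*v + 400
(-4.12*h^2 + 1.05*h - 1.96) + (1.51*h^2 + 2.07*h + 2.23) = -2.61*h^2 + 3.12*h + 0.27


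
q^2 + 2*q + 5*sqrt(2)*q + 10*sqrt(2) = (q + 2)*(q + 5*sqrt(2))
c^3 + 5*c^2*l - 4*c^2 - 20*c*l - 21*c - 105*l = (c - 7)*(c + 3)*(c + 5*l)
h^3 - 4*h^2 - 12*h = h*(h - 6)*(h + 2)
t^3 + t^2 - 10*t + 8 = (t - 2)*(t - 1)*(t + 4)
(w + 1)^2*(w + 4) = w^3 + 6*w^2 + 9*w + 4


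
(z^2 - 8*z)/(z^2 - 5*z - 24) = z/(z + 3)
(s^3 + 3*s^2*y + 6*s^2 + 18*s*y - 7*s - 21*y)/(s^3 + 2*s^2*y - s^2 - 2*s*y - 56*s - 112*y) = (s^2 + 3*s*y - s - 3*y)/(s^2 + 2*s*y - 8*s - 16*y)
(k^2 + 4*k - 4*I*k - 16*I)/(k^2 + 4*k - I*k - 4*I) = (k - 4*I)/(k - I)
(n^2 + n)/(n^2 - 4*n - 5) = n/(n - 5)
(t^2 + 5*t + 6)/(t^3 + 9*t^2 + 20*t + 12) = (t + 3)/(t^2 + 7*t + 6)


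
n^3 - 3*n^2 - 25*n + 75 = (n - 5)*(n - 3)*(n + 5)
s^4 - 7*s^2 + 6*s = s*(s - 2)*(s - 1)*(s + 3)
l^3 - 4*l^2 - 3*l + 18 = (l - 3)^2*(l + 2)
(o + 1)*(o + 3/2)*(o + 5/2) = o^3 + 5*o^2 + 31*o/4 + 15/4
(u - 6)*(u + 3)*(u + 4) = u^3 + u^2 - 30*u - 72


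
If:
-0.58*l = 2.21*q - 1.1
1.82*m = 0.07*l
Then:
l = 1.89655172413793 - 3.81034482758621*q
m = 0.0729442970822281 - 0.146551724137931*q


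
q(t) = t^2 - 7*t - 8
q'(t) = 2*t - 7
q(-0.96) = -0.36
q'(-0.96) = -8.92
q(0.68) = -12.30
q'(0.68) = -5.64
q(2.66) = -19.54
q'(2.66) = -1.68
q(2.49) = -19.23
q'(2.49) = -2.02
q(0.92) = -13.59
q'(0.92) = -5.16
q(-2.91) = 20.84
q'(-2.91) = -12.82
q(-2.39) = 14.44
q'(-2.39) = -11.78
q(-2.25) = 12.81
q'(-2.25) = -11.50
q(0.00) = -8.00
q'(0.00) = -7.00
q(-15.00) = 322.00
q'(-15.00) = -37.00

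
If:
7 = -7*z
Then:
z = -1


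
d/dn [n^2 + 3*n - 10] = 2*n + 3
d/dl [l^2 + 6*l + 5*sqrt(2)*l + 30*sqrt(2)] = 2*l + 6 + 5*sqrt(2)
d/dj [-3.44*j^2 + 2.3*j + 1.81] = 2.3 - 6.88*j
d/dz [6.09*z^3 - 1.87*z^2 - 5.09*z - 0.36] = 18.27*z^2 - 3.74*z - 5.09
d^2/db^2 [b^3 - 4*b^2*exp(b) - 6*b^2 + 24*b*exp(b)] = -4*b^2*exp(b) + 8*b*exp(b) + 6*b + 40*exp(b) - 12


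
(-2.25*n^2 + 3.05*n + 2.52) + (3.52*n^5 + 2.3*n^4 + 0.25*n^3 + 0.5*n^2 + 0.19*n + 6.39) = 3.52*n^5 + 2.3*n^4 + 0.25*n^3 - 1.75*n^2 + 3.24*n + 8.91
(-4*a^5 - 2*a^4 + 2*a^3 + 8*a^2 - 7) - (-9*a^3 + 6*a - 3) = -4*a^5 - 2*a^4 + 11*a^3 + 8*a^2 - 6*a - 4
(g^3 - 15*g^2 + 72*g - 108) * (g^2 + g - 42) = g^5 - 14*g^4 + 15*g^3 + 594*g^2 - 3132*g + 4536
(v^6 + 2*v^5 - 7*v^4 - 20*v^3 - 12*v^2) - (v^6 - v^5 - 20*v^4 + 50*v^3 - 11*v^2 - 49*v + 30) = 3*v^5 + 13*v^4 - 70*v^3 - v^2 + 49*v - 30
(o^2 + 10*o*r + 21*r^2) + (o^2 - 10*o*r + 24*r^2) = 2*o^2 + 45*r^2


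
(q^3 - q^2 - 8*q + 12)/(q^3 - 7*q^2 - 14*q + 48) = (q - 2)/(q - 8)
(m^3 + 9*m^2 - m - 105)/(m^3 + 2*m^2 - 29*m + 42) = (m + 5)/(m - 2)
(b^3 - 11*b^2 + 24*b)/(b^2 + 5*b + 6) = b*(b^2 - 11*b + 24)/(b^2 + 5*b + 6)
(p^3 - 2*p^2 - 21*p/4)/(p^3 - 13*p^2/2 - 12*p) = (p - 7/2)/(p - 8)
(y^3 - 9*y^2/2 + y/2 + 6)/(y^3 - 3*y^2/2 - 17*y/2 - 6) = (2*y - 3)/(2*y + 3)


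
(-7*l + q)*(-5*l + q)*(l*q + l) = 35*l^3*q + 35*l^3 - 12*l^2*q^2 - 12*l^2*q + l*q^3 + l*q^2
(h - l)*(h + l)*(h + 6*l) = h^3 + 6*h^2*l - h*l^2 - 6*l^3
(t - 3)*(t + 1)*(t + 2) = t^3 - 7*t - 6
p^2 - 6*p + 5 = (p - 5)*(p - 1)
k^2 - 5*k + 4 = (k - 4)*(k - 1)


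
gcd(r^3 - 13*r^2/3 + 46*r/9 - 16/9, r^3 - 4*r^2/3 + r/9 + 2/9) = r^2 - 5*r/3 + 2/3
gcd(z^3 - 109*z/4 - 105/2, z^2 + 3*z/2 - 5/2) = z + 5/2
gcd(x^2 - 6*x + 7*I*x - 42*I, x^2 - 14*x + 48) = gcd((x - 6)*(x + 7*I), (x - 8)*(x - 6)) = x - 6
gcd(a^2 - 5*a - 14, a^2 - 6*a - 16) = a + 2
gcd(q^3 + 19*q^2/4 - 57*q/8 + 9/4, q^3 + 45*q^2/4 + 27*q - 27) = q^2 + 21*q/4 - 9/2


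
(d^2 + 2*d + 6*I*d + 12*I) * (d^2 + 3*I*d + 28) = d^4 + 2*d^3 + 9*I*d^3 + 10*d^2 + 18*I*d^2 + 20*d + 168*I*d + 336*I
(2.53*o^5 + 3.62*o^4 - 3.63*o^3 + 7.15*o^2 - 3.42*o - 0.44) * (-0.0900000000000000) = -0.2277*o^5 - 0.3258*o^4 + 0.3267*o^3 - 0.6435*o^2 + 0.3078*o + 0.0396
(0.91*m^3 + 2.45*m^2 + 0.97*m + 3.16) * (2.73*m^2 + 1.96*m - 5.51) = 2.4843*m^5 + 8.4721*m^4 + 2.436*m^3 - 2.9715*m^2 + 0.8489*m - 17.4116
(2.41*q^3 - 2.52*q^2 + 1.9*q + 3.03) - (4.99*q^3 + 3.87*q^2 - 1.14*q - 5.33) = -2.58*q^3 - 6.39*q^2 + 3.04*q + 8.36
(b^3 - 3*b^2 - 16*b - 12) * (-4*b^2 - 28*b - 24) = -4*b^5 - 16*b^4 + 124*b^3 + 568*b^2 + 720*b + 288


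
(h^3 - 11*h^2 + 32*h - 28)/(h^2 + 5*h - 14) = (h^2 - 9*h + 14)/(h + 7)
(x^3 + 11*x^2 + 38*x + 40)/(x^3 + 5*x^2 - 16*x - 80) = (x + 2)/(x - 4)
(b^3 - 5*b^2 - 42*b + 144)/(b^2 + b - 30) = (b^2 - 11*b + 24)/(b - 5)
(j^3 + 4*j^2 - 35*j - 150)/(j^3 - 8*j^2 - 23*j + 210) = (j + 5)/(j - 7)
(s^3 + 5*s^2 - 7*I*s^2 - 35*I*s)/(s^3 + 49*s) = (s + 5)/(s + 7*I)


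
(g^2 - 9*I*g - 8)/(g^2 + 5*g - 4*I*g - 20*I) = (g^2 - 9*I*g - 8)/(g^2 + g*(5 - 4*I) - 20*I)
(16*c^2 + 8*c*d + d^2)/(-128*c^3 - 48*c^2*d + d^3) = -1/(8*c - d)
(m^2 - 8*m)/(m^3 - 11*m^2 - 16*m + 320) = m/(m^2 - 3*m - 40)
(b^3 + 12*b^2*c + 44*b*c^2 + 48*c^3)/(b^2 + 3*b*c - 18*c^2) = (b^2 + 6*b*c + 8*c^2)/(b - 3*c)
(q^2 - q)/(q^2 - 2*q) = (q - 1)/(q - 2)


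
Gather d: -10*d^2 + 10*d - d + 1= -10*d^2 + 9*d + 1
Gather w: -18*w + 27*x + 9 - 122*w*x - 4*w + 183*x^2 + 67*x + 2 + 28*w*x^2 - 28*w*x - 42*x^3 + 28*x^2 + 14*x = w*(28*x^2 - 150*x - 22) - 42*x^3 + 211*x^2 + 108*x + 11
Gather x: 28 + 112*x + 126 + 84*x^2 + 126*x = 84*x^2 + 238*x + 154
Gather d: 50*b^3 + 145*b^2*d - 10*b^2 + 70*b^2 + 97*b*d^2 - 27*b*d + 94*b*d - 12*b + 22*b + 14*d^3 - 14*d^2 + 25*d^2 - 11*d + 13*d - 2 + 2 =50*b^3 + 60*b^2 + 10*b + 14*d^3 + d^2*(97*b + 11) + d*(145*b^2 + 67*b + 2)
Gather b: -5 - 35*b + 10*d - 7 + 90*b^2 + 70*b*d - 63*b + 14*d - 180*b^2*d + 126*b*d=b^2*(90 - 180*d) + b*(196*d - 98) + 24*d - 12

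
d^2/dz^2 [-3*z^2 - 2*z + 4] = -6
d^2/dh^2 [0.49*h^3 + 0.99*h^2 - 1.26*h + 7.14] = 2.94*h + 1.98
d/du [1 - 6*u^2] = -12*u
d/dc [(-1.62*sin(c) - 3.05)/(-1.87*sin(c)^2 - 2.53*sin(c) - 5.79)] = (-3.0294*sin(c)^2 - 11.407*sin(c) + 1.6633)*cos(c)/(3.4969*sin(c)^4 + 9.4622*sin(c)^3 + 28.0555*sin(c)^2 + 29.2974*sin(c) + 33.5241)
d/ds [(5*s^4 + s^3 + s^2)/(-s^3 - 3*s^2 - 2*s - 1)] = s*(-5*s^5 - 30*s^4 - 32*s^3 - 24*s^2 - 5*s - 2)/(s^6 + 6*s^5 + 13*s^4 + 14*s^3 + 10*s^2 + 4*s + 1)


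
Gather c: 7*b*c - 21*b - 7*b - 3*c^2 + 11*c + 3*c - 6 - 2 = -28*b - 3*c^2 + c*(7*b + 14) - 8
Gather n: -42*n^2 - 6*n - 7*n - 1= -42*n^2 - 13*n - 1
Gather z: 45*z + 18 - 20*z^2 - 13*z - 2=-20*z^2 + 32*z + 16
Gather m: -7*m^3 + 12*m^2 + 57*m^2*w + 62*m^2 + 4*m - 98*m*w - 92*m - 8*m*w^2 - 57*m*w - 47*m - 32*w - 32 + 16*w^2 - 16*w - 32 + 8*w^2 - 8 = -7*m^3 + m^2*(57*w + 74) + m*(-8*w^2 - 155*w - 135) + 24*w^2 - 48*w - 72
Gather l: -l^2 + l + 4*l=-l^2 + 5*l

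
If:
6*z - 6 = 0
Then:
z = 1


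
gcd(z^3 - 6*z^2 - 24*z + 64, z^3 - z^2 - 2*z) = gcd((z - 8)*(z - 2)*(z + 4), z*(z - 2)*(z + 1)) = z - 2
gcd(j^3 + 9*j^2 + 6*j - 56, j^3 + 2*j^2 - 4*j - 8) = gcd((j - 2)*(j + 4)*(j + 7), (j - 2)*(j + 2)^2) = j - 2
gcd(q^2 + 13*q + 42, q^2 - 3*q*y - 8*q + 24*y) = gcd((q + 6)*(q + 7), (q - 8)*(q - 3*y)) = 1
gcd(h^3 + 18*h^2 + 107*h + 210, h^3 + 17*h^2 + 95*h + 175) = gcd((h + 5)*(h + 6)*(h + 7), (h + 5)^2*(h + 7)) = h^2 + 12*h + 35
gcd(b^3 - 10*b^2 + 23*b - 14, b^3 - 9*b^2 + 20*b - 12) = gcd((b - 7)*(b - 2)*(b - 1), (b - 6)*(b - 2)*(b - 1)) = b^2 - 3*b + 2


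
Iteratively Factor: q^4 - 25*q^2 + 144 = (q - 3)*(q^3 + 3*q^2 - 16*q - 48) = (q - 3)*(q + 4)*(q^2 - q - 12) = (q - 3)*(q + 3)*(q + 4)*(q - 4)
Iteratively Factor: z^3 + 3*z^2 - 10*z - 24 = (z + 4)*(z^2 - z - 6) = (z - 3)*(z + 4)*(z + 2)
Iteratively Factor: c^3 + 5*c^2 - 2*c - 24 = (c + 3)*(c^2 + 2*c - 8) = (c - 2)*(c + 3)*(c + 4)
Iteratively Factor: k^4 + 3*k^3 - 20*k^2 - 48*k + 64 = (k + 4)*(k^3 - k^2 - 16*k + 16) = (k + 4)^2*(k^2 - 5*k + 4) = (k - 1)*(k + 4)^2*(k - 4)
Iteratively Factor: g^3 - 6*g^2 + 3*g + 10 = (g - 5)*(g^2 - g - 2) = (g - 5)*(g + 1)*(g - 2)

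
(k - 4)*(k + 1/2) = k^2 - 7*k/2 - 2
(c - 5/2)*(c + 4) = c^2 + 3*c/2 - 10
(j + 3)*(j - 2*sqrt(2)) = j^2 - 2*sqrt(2)*j + 3*j - 6*sqrt(2)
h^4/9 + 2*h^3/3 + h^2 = h^2*(h/3 + 1)^2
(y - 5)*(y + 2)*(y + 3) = y^3 - 19*y - 30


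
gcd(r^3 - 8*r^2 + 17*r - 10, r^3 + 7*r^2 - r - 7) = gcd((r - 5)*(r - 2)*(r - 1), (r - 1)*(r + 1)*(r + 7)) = r - 1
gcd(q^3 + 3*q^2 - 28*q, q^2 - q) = q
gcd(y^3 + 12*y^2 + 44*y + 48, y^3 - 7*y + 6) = 1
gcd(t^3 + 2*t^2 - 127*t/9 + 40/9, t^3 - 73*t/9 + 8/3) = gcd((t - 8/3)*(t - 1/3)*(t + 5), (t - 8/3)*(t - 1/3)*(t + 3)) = t^2 - 3*t + 8/9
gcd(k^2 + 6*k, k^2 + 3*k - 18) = k + 6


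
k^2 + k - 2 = (k - 1)*(k + 2)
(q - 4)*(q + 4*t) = q^2 + 4*q*t - 4*q - 16*t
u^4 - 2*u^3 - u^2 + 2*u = u*(u - 2)*(u - 1)*(u + 1)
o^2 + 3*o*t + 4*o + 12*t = (o + 4)*(o + 3*t)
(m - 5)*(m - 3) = m^2 - 8*m + 15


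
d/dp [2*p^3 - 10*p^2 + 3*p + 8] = 6*p^2 - 20*p + 3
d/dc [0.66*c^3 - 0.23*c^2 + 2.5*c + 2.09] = 1.98*c^2 - 0.46*c + 2.5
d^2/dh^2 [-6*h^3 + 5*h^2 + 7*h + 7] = 10 - 36*h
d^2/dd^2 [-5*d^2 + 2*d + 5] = -10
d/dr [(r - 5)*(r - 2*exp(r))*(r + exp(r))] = (r - 5)*(r - 2*exp(r))*(exp(r) + 1) - (r - 5)*(r + exp(r))*(2*exp(r) - 1) + (r - 2*exp(r))*(r + exp(r))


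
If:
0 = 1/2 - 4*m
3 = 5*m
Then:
No Solution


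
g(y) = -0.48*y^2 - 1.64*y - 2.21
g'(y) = -0.96*y - 1.64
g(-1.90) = -0.83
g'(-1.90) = 0.18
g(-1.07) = -1.00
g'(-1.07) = -0.61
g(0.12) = -2.41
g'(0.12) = -1.76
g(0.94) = -4.18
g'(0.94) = -2.54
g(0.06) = -2.31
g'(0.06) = -1.70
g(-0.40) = -1.63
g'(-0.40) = -1.26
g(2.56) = -9.55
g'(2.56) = -4.10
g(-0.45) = -1.57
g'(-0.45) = -1.21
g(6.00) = -29.33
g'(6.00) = -7.40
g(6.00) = -29.33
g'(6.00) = -7.40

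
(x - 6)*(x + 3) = x^2 - 3*x - 18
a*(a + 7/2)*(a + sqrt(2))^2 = a^4 + 2*sqrt(2)*a^3 + 7*a^3/2 + 2*a^2 + 7*sqrt(2)*a^2 + 7*a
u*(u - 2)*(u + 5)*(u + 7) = u^4 + 10*u^3 + 11*u^2 - 70*u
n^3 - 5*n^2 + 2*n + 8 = (n - 4)*(n - 2)*(n + 1)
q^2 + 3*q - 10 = (q - 2)*(q + 5)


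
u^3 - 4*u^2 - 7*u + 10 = (u - 5)*(u - 1)*(u + 2)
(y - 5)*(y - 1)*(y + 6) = y^3 - 31*y + 30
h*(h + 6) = h^2 + 6*h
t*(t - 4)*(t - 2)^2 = t^4 - 8*t^3 + 20*t^2 - 16*t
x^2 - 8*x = x*(x - 8)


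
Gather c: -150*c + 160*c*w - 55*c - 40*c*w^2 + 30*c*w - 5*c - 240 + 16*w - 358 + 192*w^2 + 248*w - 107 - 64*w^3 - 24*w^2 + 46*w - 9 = c*(-40*w^2 + 190*w - 210) - 64*w^3 + 168*w^2 + 310*w - 714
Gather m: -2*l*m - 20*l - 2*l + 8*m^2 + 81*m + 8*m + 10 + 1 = -22*l + 8*m^2 + m*(89 - 2*l) + 11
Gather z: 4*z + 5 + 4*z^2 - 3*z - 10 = 4*z^2 + z - 5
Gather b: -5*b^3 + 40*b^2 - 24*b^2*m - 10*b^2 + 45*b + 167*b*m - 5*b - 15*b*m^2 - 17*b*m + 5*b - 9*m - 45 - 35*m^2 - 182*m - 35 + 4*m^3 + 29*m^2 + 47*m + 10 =-5*b^3 + b^2*(30 - 24*m) + b*(-15*m^2 + 150*m + 45) + 4*m^3 - 6*m^2 - 144*m - 70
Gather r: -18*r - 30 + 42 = 12 - 18*r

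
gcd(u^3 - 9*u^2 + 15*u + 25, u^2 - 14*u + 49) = 1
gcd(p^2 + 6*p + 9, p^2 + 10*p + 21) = p + 3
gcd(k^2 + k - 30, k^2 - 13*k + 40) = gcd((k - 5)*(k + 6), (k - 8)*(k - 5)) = k - 5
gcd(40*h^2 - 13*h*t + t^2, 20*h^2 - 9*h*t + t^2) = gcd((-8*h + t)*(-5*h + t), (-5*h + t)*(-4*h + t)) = -5*h + t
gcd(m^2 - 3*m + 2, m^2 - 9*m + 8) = m - 1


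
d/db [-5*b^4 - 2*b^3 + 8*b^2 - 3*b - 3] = -20*b^3 - 6*b^2 + 16*b - 3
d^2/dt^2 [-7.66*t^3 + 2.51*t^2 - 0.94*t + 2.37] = 5.02 - 45.96*t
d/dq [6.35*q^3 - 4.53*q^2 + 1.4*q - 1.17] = 19.05*q^2 - 9.06*q + 1.4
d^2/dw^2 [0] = 0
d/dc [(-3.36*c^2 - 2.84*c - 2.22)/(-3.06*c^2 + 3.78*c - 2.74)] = (-21.3912*c^2 + 4.8264*c + 16.1732)/(9.3636*c^4 - 23.1336*c^3 + 31.0572*c^2 - 20.7144*c + 7.5076)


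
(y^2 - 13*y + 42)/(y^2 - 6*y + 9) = (y^2 - 13*y + 42)/(y^2 - 6*y + 9)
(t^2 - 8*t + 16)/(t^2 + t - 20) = (t - 4)/(t + 5)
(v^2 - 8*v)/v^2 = (v - 8)/v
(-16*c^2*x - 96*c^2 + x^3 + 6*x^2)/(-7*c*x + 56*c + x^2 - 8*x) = (16*c^2*x + 96*c^2 - x^3 - 6*x^2)/(7*c*x - 56*c - x^2 + 8*x)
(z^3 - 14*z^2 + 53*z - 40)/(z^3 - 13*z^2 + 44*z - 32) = (z - 5)/(z - 4)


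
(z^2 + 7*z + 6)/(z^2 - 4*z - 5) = (z + 6)/(z - 5)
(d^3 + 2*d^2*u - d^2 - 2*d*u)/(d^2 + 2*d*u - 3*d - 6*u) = d*(d - 1)/(d - 3)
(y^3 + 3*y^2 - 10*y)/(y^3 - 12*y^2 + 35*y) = (y^2 + 3*y - 10)/(y^2 - 12*y + 35)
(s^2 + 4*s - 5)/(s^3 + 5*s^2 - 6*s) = (s + 5)/(s*(s + 6))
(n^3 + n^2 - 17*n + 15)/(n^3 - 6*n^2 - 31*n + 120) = (n - 1)/(n - 8)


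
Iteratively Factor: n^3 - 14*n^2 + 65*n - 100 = (n - 5)*(n^2 - 9*n + 20) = (n - 5)*(n - 4)*(n - 5)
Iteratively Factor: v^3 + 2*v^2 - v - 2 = (v - 1)*(v^2 + 3*v + 2) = (v - 1)*(v + 2)*(v + 1)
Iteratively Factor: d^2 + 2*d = (d + 2)*(d)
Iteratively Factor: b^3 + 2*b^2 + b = (b + 1)*(b^2 + b) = b*(b + 1)*(b + 1)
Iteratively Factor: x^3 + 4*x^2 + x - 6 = (x + 3)*(x^2 + x - 2) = (x + 2)*(x + 3)*(x - 1)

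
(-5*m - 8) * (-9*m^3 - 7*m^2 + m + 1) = 45*m^4 + 107*m^3 + 51*m^2 - 13*m - 8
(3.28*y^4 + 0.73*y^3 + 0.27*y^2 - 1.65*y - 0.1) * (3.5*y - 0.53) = 11.48*y^5 + 0.8166*y^4 + 0.5581*y^3 - 5.9181*y^2 + 0.5245*y + 0.053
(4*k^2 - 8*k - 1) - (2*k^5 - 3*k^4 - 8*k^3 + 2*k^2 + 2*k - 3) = -2*k^5 + 3*k^4 + 8*k^3 + 2*k^2 - 10*k + 2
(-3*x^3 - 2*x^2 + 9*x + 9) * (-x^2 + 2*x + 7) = 3*x^5 - 4*x^4 - 34*x^3 - 5*x^2 + 81*x + 63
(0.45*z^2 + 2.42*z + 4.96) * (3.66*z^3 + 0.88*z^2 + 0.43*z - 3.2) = 1.647*z^5 + 9.2532*z^4 + 20.4767*z^3 + 3.9654*z^2 - 5.6112*z - 15.872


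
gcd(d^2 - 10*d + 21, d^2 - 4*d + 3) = d - 3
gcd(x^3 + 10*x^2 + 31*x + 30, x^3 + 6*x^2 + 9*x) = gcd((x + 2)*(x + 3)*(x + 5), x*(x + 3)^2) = x + 3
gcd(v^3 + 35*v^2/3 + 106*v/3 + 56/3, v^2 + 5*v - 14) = v + 7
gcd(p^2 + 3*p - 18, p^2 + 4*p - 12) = p + 6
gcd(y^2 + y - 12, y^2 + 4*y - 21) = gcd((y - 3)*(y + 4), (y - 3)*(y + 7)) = y - 3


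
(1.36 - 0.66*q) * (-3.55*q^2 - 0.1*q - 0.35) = 2.343*q^3 - 4.762*q^2 + 0.095*q - 0.476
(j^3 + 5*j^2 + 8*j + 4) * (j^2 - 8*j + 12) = j^5 - 3*j^4 - 20*j^3 + 64*j + 48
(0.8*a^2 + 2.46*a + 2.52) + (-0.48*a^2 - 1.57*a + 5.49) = 0.32*a^2 + 0.89*a + 8.01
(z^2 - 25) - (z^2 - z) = z - 25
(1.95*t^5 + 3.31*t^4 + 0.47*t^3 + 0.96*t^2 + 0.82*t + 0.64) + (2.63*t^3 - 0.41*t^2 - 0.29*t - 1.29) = 1.95*t^5 + 3.31*t^4 + 3.1*t^3 + 0.55*t^2 + 0.53*t - 0.65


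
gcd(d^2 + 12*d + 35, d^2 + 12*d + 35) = d^2 + 12*d + 35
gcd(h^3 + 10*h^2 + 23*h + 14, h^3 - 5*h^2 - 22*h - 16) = h^2 + 3*h + 2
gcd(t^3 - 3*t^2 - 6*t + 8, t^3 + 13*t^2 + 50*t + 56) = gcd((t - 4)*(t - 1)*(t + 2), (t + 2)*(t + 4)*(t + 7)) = t + 2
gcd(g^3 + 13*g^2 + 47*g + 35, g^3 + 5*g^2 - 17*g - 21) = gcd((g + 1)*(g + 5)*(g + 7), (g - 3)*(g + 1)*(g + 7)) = g^2 + 8*g + 7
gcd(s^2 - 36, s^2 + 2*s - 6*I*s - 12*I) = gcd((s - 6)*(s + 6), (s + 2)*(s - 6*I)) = 1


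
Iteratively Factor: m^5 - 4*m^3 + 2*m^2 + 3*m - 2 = (m - 1)*(m^4 + m^3 - 3*m^2 - m + 2) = (m - 1)^2*(m^3 + 2*m^2 - m - 2) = (m - 1)^2*(m + 2)*(m^2 - 1) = (m - 1)^2*(m + 1)*(m + 2)*(m - 1)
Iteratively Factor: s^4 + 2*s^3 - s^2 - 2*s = (s - 1)*(s^3 + 3*s^2 + 2*s) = (s - 1)*(s + 1)*(s^2 + 2*s) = s*(s - 1)*(s + 1)*(s + 2)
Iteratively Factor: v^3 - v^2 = (v)*(v^2 - v) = v^2*(v - 1)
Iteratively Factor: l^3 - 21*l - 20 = (l - 5)*(l^2 + 5*l + 4) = (l - 5)*(l + 4)*(l + 1)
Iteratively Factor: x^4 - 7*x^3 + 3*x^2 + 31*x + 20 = (x + 1)*(x^3 - 8*x^2 + 11*x + 20) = (x + 1)^2*(x^2 - 9*x + 20) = (x - 4)*(x + 1)^2*(x - 5)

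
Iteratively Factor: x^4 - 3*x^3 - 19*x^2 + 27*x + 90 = (x + 2)*(x^3 - 5*x^2 - 9*x + 45) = (x + 2)*(x + 3)*(x^2 - 8*x + 15) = (x - 5)*(x + 2)*(x + 3)*(x - 3)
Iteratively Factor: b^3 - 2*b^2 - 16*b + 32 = (b + 4)*(b^2 - 6*b + 8) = (b - 2)*(b + 4)*(b - 4)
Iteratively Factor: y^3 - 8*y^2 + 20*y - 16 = (y - 2)*(y^2 - 6*y + 8) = (y - 2)^2*(y - 4)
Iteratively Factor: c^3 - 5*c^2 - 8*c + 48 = (c + 3)*(c^2 - 8*c + 16) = (c - 4)*(c + 3)*(c - 4)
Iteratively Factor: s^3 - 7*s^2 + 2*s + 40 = (s - 5)*(s^2 - 2*s - 8) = (s - 5)*(s + 2)*(s - 4)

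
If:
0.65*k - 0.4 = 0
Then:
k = 0.62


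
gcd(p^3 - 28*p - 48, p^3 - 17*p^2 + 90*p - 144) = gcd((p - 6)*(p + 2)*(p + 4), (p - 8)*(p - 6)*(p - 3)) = p - 6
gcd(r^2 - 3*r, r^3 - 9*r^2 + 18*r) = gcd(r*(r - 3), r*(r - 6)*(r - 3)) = r^2 - 3*r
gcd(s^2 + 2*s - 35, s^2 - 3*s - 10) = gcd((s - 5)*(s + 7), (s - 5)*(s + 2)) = s - 5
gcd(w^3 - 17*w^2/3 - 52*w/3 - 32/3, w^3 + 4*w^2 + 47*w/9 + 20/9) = w^2 + 7*w/3 + 4/3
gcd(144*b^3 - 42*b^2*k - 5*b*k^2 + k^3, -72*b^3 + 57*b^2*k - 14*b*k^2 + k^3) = 24*b^2 - 11*b*k + k^2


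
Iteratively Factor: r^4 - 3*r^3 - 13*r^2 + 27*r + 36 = (r + 3)*(r^3 - 6*r^2 + 5*r + 12) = (r + 1)*(r + 3)*(r^2 - 7*r + 12) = (r - 4)*(r + 1)*(r + 3)*(r - 3)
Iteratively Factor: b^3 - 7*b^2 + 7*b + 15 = (b - 3)*(b^2 - 4*b - 5) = (b - 3)*(b + 1)*(b - 5)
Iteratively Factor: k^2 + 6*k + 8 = (k + 2)*(k + 4)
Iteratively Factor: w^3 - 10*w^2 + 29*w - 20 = (w - 1)*(w^2 - 9*w + 20) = (w - 4)*(w - 1)*(w - 5)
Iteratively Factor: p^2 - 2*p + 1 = (p - 1)*(p - 1)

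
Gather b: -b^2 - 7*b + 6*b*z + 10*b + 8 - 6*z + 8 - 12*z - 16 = -b^2 + b*(6*z + 3) - 18*z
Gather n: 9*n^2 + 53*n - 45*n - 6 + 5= 9*n^2 + 8*n - 1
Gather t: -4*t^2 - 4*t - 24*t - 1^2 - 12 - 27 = -4*t^2 - 28*t - 40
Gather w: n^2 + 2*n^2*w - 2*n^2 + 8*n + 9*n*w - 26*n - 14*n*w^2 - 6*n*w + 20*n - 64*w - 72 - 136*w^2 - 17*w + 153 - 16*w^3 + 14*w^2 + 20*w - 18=-n^2 + 2*n - 16*w^3 + w^2*(-14*n - 122) + w*(2*n^2 + 3*n - 61) + 63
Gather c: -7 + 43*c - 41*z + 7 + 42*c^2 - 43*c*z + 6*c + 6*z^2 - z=42*c^2 + c*(49 - 43*z) + 6*z^2 - 42*z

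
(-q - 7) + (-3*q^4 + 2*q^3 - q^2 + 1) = -3*q^4 + 2*q^3 - q^2 - q - 6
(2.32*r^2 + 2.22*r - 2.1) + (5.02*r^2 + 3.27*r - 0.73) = 7.34*r^2 + 5.49*r - 2.83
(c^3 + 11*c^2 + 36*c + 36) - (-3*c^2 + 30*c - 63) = c^3 + 14*c^2 + 6*c + 99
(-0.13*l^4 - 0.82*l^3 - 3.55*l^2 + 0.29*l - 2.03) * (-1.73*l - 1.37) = 0.2249*l^5 + 1.5967*l^4 + 7.2649*l^3 + 4.3618*l^2 + 3.1146*l + 2.7811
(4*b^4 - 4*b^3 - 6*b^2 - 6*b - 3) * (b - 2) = 4*b^5 - 12*b^4 + 2*b^3 + 6*b^2 + 9*b + 6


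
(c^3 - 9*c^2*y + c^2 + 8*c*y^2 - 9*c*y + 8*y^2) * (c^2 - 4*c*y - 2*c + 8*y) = c^5 - 13*c^4*y - c^4 + 44*c^3*y^2 + 13*c^3*y - 2*c^3 - 32*c^2*y^3 - 44*c^2*y^2 + 26*c^2*y + 32*c*y^3 - 88*c*y^2 + 64*y^3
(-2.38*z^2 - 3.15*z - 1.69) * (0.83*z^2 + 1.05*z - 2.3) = -1.9754*z^4 - 5.1135*z^3 + 0.763799999999999*z^2 + 5.4705*z + 3.887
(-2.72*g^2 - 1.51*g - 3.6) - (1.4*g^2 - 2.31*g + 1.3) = -4.12*g^2 + 0.8*g - 4.9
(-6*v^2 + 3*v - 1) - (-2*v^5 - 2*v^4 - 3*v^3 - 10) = 2*v^5 + 2*v^4 + 3*v^3 - 6*v^2 + 3*v + 9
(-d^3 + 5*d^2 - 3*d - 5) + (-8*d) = -d^3 + 5*d^2 - 11*d - 5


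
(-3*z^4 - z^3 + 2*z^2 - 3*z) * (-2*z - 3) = 6*z^5 + 11*z^4 - z^3 + 9*z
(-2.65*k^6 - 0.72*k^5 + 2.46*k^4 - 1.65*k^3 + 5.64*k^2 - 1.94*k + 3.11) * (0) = 0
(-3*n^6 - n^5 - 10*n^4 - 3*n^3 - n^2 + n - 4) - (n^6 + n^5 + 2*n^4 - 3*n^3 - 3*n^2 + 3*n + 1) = -4*n^6 - 2*n^5 - 12*n^4 + 2*n^2 - 2*n - 5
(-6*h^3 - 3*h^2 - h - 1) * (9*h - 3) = -54*h^4 - 9*h^3 - 6*h + 3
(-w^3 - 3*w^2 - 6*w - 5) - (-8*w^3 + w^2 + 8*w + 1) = 7*w^3 - 4*w^2 - 14*w - 6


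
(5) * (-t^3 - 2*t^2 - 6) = -5*t^3 - 10*t^2 - 30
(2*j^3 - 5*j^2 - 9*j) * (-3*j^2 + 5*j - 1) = -6*j^5 + 25*j^4 - 40*j^2 + 9*j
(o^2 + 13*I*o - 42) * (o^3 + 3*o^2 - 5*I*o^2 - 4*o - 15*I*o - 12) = o^5 + 3*o^4 + 8*I*o^4 + 19*o^3 + 24*I*o^3 + 57*o^2 + 158*I*o^2 + 168*o + 474*I*o + 504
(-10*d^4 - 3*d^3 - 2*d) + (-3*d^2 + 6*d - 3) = -10*d^4 - 3*d^3 - 3*d^2 + 4*d - 3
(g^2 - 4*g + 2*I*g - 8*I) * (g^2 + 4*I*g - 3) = g^4 - 4*g^3 + 6*I*g^3 - 11*g^2 - 24*I*g^2 + 44*g - 6*I*g + 24*I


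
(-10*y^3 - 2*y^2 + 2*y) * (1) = -10*y^3 - 2*y^2 + 2*y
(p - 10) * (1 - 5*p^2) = -5*p^3 + 50*p^2 + p - 10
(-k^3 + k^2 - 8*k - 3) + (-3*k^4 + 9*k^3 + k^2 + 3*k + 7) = -3*k^4 + 8*k^3 + 2*k^2 - 5*k + 4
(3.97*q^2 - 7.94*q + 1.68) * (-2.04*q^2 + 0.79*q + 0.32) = -8.0988*q^4 + 19.3339*q^3 - 8.4294*q^2 - 1.2136*q + 0.5376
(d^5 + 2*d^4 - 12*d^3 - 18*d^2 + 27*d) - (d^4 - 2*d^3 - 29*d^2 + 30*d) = d^5 + d^4 - 10*d^3 + 11*d^2 - 3*d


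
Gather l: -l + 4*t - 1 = -l + 4*t - 1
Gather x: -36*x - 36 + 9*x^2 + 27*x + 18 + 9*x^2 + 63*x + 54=18*x^2 + 54*x + 36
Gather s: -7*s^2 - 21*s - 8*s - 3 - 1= -7*s^2 - 29*s - 4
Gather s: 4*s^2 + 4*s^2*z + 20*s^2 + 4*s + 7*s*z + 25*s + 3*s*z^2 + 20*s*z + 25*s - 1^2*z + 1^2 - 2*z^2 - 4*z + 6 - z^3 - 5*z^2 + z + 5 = s^2*(4*z + 24) + s*(3*z^2 + 27*z + 54) - z^3 - 7*z^2 - 4*z + 12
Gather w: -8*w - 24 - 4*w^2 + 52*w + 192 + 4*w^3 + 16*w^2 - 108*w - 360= 4*w^3 + 12*w^2 - 64*w - 192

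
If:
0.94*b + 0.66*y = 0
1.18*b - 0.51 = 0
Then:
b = 0.43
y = -0.62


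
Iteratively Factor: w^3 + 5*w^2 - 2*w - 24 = (w - 2)*(w^2 + 7*w + 12) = (w - 2)*(w + 3)*(w + 4)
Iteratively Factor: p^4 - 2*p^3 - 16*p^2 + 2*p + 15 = (p - 5)*(p^3 + 3*p^2 - p - 3) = (p - 5)*(p + 3)*(p^2 - 1) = (p - 5)*(p + 1)*(p + 3)*(p - 1)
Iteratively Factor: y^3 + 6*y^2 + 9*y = (y + 3)*(y^2 + 3*y) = (y + 3)^2*(y)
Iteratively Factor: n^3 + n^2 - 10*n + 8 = (n - 1)*(n^2 + 2*n - 8) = (n - 1)*(n + 4)*(n - 2)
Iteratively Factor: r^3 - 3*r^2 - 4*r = (r - 4)*(r^2 + r) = r*(r - 4)*(r + 1)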